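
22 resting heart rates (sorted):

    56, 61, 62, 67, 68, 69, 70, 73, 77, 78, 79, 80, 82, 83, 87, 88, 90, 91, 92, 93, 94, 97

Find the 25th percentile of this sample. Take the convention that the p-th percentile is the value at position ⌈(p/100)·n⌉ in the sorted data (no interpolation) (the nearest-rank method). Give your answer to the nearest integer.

69

n = 22.
Position = ⌈25/100 · 22⌉ = ⌈5.5⌉ = 6.
The value at rank 6 is 69.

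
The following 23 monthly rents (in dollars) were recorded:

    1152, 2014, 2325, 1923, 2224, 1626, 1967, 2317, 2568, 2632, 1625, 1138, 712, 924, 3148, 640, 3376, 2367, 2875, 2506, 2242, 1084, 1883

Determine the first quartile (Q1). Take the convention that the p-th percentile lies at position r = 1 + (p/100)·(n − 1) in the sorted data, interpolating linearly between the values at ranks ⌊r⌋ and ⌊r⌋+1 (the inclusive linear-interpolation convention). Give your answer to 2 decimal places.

1388.50

Sorted: 640, 712, 924, 1084, 1138, 1152, 1625, 1626, 1883, 1923, 1967, 2014, 2224, 2242, 2317, 2325, 2367, 2506, 2568, 2632, 2875, 3148, 3376.
n = 23.
r = 1 + (25/100)·(23 − 1) = 1 + 5.5 = 6.5.
Rank 6 is 1152 and rank 7 is 1625.
Interpolate: 1152 + 0.5·(1625 − 1152) = 1152 + 0.5·473 = 1388.5.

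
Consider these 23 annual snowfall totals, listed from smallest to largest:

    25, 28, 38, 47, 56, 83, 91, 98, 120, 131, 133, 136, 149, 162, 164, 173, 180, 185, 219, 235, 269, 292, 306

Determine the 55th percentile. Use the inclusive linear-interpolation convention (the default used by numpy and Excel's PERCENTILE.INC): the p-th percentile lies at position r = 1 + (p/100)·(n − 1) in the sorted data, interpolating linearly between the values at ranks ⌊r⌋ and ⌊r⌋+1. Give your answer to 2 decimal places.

n = 23.
r = 1 + (55/100)·(23 − 1) = 1 + 12.1 = 13.1.
Rank 13 is 149 and rank 14 is 162.
Interpolate: 149 + 0.1·(162 − 149) = 149 + 0.1·13 = 150.3.

150.30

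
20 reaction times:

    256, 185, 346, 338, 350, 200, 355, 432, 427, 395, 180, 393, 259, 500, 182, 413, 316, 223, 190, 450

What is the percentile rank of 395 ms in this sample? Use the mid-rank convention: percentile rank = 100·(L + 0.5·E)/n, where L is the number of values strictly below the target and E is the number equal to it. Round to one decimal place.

Sorted: 180, 182, 185, 190, 200, 223, 256, 259, 316, 338, 346, 350, 355, 393, 395, 413, 427, 432, 450, 500.
Count below 395: L = 14; count equal: E = 1; n = 20.
Percentile rank = 100·(14 + 0.5·1)/20 = 100·14.5/20 = 72.5.

72.5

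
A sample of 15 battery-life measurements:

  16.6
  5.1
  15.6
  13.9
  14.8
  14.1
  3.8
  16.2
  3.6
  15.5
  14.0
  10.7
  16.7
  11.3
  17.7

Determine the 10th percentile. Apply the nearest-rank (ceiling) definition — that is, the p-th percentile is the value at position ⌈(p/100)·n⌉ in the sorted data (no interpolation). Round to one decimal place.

Sorted: 3.6, 3.8, 5.1, 10.7, 11.3, 13.9, 14.0, 14.1, 14.8, 15.5, 15.6, 16.2, 16.6, 16.7, 17.7.
n = 15.
Position = ⌈10/100 · 15⌉ = ⌈1.5⌉ = 2.
The value at rank 2 is 3.8.

3.8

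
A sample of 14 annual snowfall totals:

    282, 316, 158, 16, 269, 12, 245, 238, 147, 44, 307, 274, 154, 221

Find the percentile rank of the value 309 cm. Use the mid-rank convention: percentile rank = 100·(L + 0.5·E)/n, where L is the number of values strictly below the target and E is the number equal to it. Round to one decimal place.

Sorted: 12, 16, 44, 147, 154, 158, 221, 238, 245, 269, 274, 282, 307, 316.
Count below 309: L = 13; count equal: E = 0; n = 14.
Percentile rank = 100·(13 + 0.5·0)/14 = 100·13/14 = 92.86.

92.9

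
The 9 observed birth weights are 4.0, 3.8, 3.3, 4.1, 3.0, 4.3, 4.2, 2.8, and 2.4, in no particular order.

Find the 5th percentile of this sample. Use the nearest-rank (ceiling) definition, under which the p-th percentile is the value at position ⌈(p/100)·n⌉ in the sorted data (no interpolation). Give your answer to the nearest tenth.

Sorted: 2.4, 2.8, 3.0, 3.3, 3.8, 4.0, 4.1, 4.2, 4.3.
n = 9.
Position = ⌈5/100 · 9⌉ = ⌈0.45⌉ = 1.
The value at rank 1 is 2.4.

2.4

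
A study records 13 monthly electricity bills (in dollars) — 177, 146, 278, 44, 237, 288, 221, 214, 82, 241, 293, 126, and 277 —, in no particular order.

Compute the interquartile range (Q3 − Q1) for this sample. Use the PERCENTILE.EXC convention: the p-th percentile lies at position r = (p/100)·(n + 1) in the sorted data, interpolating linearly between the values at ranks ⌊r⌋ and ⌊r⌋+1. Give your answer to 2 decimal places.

141.50

Sorted: 44, 82, 126, 146, 177, 214, 221, 237, 241, 277, 278, 288, 293.
n = 13.
P25: r = 3.5; ranks 3–4 are 126, 146; interpolating gives 136.
P75: r = 10.5; ranks 10–11 are 277, 278; interpolating gives 277.5.
Difference: 277.5 − 136 = 141.5.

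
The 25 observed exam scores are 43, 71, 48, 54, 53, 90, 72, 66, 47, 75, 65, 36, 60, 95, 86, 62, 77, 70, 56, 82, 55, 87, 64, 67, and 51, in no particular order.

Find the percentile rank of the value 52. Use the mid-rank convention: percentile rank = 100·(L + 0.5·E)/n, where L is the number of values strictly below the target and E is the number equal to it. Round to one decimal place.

20.0

Sorted: 36, 43, 47, 48, 51, 53, 54, 55, 56, 60, 62, 64, 65, 66, 67, 70, 71, 72, 75, 77, 82, 86, 87, 90, 95.
Count below 52: L = 5; count equal: E = 0; n = 25.
Percentile rank = 100·(5 + 0.5·0)/25 = 100·5/25 = 20.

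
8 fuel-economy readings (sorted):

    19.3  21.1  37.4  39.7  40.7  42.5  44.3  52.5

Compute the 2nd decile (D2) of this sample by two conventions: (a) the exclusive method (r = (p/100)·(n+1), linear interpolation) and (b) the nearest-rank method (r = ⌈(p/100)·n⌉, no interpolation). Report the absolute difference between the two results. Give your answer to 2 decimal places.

n = 8.
(a) r = 1.8; between ranks 1 (19.3) and 2 (21.1): 20.74.
(b) the nearest-rank method: rank 2 → 21.1.
|20.74 − 21.1| = 0.36.

0.36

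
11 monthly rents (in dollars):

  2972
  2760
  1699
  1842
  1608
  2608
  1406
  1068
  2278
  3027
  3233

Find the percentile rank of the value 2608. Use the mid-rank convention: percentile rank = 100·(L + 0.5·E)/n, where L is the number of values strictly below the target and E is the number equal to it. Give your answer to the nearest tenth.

Sorted: 1068, 1406, 1608, 1699, 1842, 2278, 2608, 2760, 2972, 3027, 3233.
Count below 2608: L = 6; count equal: E = 1; n = 11.
Percentile rank = 100·(6 + 0.5·1)/11 = 100·6.5/11 = 59.09.

59.1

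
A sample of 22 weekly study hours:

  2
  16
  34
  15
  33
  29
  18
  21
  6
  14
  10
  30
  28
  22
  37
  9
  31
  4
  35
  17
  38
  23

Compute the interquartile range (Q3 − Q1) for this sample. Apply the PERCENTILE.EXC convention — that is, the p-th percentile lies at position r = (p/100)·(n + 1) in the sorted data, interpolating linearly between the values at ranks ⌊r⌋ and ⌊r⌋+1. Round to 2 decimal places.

18.50

Sorted: 2, 4, 6, 9, 10, 14, 15, 16, 17, 18, 21, 22, 23, 28, 29, 30, 31, 33, 34, 35, 37, 38.
n = 22.
P25: r = 5.75; ranks 5–6 are 10, 14; interpolating gives 13.
P75: r = 17.25; ranks 17–18 are 31, 33; interpolating gives 31.5.
Difference: 31.5 − 13 = 18.5.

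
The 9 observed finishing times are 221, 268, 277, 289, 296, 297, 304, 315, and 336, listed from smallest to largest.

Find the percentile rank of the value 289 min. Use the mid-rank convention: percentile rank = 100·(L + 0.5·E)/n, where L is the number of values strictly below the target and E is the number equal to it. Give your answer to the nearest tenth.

38.9

Count below 289: L = 3; count equal: E = 1; n = 9.
Percentile rank = 100·(3 + 0.5·1)/9 = 100·3.5/9 = 38.89.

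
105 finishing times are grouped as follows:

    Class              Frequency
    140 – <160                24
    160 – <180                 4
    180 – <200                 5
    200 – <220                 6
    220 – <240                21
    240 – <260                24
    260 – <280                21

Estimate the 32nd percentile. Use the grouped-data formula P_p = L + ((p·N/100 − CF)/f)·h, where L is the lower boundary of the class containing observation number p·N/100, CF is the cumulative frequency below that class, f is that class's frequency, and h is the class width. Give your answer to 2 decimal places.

N = 105; target position k = 32/100 · 105 = 33.6.
Cumulative frequencies: 24, 28, 33, 39, 60, 84, 105.
Observation 33.6 falls in the class 200 – <220.
L = 200, CF = 33, f = 6, h = 20.
P32 = 200 + ((33.6 − 33)/6)·20 = 200 + 2 = 202.

202.00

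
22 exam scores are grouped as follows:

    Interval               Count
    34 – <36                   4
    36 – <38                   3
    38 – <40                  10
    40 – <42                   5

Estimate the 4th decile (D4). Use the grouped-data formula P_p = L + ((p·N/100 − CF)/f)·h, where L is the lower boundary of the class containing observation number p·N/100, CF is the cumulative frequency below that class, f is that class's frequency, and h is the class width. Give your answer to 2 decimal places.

N = 22; target position k = 40/100 · 22 = 8.8.
Cumulative frequencies: 4, 7, 17, 22.
Observation 8.8 falls in the class 38 – <40.
L = 38, CF = 7, f = 10, h = 2.
P40 = 38 + ((8.8 − 7)/10)·2 = 38 + 0.36 = 38.36.

38.36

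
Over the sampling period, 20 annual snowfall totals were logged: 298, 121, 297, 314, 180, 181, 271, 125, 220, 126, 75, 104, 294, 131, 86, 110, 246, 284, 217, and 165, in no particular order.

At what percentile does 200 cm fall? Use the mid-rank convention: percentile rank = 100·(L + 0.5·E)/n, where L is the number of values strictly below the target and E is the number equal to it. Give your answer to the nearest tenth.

55.0

Sorted: 75, 86, 104, 110, 121, 125, 126, 131, 165, 180, 181, 217, 220, 246, 271, 284, 294, 297, 298, 314.
Count below 200: L = 11; count equal: E = 0; n = 20.
Percentile rank = 100·(11 + 0.5·0)/20 = 100·11/20 = 55.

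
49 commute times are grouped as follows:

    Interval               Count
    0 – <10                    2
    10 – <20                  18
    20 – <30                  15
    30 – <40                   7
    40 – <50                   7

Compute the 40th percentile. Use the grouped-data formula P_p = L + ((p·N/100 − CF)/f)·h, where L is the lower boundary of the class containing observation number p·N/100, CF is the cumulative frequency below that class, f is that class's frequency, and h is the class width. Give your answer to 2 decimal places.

19.78

N = 49; target position k = 40/100 · 49 = 19.6.
Cumulative frequencies: 2, 20, 35, 42, 49.
Observation 19.6 falls in the class 10 – <20.
L = 10, CF = 2, f = 18, h = 10.
P40 = 10 + ((19.6 − 2)/18)·10 = 10 + 9.77778 = 19.7778.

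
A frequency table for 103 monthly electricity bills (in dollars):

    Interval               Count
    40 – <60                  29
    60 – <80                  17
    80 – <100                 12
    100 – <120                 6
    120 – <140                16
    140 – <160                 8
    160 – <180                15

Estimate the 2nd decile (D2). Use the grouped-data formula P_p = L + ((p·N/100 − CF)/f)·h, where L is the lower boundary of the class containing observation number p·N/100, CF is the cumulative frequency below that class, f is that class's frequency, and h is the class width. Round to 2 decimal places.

54.21

N = 103; target position k = 20/100 · 103 = 20.6.
Cumulative frequencies: 29, 46, 58, 64, 80, 88, 103.
Observation 20.6 falls in the class 40 – <60.
L = 40, CF = 0, f = 29, h = 20.
P20 = 40 + ((20.6 − 0)/29)·20 = 40 + 14.2069 = 54.2069.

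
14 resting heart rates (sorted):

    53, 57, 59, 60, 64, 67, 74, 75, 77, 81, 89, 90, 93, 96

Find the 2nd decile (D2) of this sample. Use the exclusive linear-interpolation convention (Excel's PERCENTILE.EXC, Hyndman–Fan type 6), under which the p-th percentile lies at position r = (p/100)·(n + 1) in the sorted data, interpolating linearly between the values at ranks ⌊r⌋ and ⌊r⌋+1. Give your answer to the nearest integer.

59

n = 14.
r = (20/100)·(14 + 1) = 3.
r is an integer, so P20 is the value at rank 3: 59.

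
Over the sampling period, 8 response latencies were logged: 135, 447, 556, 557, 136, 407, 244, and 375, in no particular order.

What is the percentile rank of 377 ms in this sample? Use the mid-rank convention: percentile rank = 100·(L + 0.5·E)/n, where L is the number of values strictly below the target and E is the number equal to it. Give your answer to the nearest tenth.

Sorted: 135, 136, 244, 375, 407, 447, 556, 557.
Count below 377: L = 4; count equal: E = 0; n = 8.
Percentile rank = 100·(4 + 0.5·0)/8 = 100·4/8 = 50.

50.0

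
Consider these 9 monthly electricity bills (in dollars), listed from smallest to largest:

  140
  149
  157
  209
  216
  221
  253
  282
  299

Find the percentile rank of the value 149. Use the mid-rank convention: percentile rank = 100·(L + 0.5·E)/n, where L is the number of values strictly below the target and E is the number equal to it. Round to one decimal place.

Count below 149: L = 1; count equal: E = 1; n = 9.
Percentile rank = 100·(1 + 0.5·1)/9 = 100·1.5/9 = 16.67.

16.7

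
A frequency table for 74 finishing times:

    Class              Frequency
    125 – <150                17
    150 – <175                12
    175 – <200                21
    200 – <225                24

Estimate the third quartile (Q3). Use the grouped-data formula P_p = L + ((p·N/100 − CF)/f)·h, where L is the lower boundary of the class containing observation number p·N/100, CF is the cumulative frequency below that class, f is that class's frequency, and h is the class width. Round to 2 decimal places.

N = 74; target position k = 75/100 · 74 = 55.5.
Cumulative frequencies: 17, 29, 50, 74.
Observation 55.5 falls in the class 200 – <225.
L = 200, CF = 50, f = 24, h = 25.
P75 = 200 + ((55.5 − 50)/24)·25 = 200 + 5.72917 = 205.729.

205.73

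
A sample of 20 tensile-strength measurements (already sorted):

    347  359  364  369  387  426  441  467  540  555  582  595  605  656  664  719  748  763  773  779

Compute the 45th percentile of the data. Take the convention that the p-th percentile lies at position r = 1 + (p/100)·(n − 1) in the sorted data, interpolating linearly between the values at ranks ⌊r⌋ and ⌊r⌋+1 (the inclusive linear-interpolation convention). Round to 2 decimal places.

548.25

n = 20.
r = 1 + (45/100)·(20 − 1) = 1 + 8.55 = 9.55.
Rank 9 is 540 and rank 10 is 555.
Interpolate: 540 + 0.55·(555 − 540) = 540 + 0.55·15 = 548.25.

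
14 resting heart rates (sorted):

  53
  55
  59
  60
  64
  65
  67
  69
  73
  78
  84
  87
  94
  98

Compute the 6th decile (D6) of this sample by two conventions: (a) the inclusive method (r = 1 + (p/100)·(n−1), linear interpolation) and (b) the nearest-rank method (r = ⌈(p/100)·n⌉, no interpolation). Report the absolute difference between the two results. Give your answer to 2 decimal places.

0.80

n = 14.
(a) r = 8.8; between ranks 8 (69) and 9 (73): 72.2.
(b) the nearest-rank method: rank 9 → 73.
|72.2 − 73| = 0.8.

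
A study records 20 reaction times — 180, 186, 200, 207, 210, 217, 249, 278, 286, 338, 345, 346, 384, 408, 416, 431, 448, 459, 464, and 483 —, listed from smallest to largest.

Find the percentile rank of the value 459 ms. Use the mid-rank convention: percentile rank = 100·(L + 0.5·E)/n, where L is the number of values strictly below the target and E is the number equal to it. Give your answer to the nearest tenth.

87.5

Count below 459: L = 17; count equal: E = 1; n = 20.
Percentile rank = 100·(17 + 0.5·1)/20 = 100·17.5/20 = 87.5.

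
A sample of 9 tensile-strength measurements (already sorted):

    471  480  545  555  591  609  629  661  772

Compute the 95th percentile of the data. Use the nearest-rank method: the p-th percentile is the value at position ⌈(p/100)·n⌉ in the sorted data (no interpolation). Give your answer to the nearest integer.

772

n = 9.
Position = ⌈95/100 · 9⌉ = ⌈8.55⌉ = 9.
The value at rank 9 is 772.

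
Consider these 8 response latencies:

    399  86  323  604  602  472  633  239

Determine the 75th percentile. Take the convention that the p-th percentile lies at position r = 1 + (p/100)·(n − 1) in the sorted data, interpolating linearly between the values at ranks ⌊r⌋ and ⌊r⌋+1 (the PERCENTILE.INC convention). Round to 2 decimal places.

602.50

Sorted: 86, 239, 323, 399, 472, 602, 604, 633.
n = 8.
r = 1 + (75/100)·(8 − 1) = 1 + 5.25 = 6.25.
Rank 6 is 602 and rank 7 is 604.
Interpolate: 602 + 0.25·(604 − 602) = 602 + 0.25·2 = 602.5.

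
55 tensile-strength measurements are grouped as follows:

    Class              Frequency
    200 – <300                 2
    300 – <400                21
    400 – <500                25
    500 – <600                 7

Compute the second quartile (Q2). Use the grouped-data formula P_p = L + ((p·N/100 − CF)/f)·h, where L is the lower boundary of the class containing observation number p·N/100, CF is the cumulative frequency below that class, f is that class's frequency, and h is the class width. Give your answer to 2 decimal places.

N = 55; target position k = 50/100 · 55 = 27.5.
Cumulative frequencies: 2, 23, 48, 55.
Observation 27.5 falls in the class 400 – <500.
L = 400, CF = 23, f = 25, h = 100.
P50 = 400 + ((27.5 − 23)/25)·100 = 400 + 18 = 418.

418.00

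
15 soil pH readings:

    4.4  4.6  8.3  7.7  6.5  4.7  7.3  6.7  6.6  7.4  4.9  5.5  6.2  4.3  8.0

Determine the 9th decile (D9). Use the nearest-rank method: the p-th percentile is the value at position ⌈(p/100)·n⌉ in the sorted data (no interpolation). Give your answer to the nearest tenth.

8.0

Sorted: 4.3, 4.4, 4.6, 4.7, 4.9, 5.5, 6.2, 6.5, 6.6, 6.7, 7.3, 7.4, 7.7, 8.0, 8.3.
n = 15.
Position = ⌈90/100 · 15⌉ = ⌈13.5⌉ = 14.
The value at rank 14 is 8.0.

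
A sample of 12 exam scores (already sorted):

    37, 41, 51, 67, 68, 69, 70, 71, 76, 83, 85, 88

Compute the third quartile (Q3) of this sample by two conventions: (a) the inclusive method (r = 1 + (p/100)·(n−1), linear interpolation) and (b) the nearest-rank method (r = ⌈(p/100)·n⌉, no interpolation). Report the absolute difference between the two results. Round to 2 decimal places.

n = 12.
(a) r = 9.25; between ranks 9 (76) and 10 (83): 77.75.
(b) the nearest-rank method: rank 9 → 76.
|77.75 − 76| = 1.75.

1.75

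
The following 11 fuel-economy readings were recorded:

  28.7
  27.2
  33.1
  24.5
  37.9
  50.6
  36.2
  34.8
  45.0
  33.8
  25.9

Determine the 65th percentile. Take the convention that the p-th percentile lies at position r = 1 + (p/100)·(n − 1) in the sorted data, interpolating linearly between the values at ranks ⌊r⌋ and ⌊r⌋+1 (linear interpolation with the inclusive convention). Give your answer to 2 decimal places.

35.50

Sorted: 24.5, 25.9, 27.2, 28.7, 33.1, 33.8, 34.8, 36.2, 37.9, 45.0, 50.6.
n = 11.
r = 1 + (65/100)·(11 − 1) = 1 + 6.5 = 7.5.
Rank 7 is 34.8 and rank 8 is 36.2.
Interpolate: 34.8 + 0.5·(36.2 − 34.8) = 34.8 + 0.5·1.4 = 35.5.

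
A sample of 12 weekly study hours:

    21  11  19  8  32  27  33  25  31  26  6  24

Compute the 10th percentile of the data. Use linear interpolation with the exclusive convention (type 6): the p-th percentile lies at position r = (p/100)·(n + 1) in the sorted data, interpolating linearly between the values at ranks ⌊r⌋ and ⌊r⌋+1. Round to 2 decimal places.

6.60

Sorted: 6, 8, 11, 19, 21, 24, 25, 26, 27, 31, 32, 33.
n = 12.
r = (10/100)·(12 + 1) = 1.3.
Rank 1 is 6 and rank 2 is 8.
Interpolate: 6 + 0.3·(8 − 6) = 6 + 0.3·2 = 6.6.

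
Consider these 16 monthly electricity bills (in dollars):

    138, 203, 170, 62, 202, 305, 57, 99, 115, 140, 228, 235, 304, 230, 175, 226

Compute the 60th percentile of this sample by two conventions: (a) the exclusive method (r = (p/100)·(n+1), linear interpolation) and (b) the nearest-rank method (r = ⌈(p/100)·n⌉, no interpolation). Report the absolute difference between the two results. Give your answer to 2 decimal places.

Sorted: 57, 62, 99, 115, 138, 140, 170, 175, 202, 203, 226, 228, 230, 235, 304, 305.
n = 16.
(a) r = 10.2; between ranks 10 (203) and 11 (226): 207.6.
(b) the nearest-rank method: rank 10 → 203.
|207.6 − 203| = 4.6.

4.60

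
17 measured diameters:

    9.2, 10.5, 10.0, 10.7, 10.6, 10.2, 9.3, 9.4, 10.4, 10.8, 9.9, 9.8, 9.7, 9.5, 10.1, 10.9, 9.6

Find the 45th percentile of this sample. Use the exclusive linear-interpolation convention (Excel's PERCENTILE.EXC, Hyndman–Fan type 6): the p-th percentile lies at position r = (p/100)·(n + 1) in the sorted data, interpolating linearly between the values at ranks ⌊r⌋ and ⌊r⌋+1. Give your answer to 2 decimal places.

9.91

Sorted: 9.2, 9.3, 9.4, 9.5, 9.6, 9.7, 9.8, 9.9, 10.0, 10.1, 10.2, 10.4, 10.5, 10.6, 10.7, 10.8, 10.9.
n = 17.
r = (45/100)·(17 + 1) = 8.1.
Rank 8 is 9.9 and rank 9 is 10.0.
Interpolate: 9.9 + 0.1·(10.0 − 9.9) = 9.9 + 0.1·0.1 = 9.91.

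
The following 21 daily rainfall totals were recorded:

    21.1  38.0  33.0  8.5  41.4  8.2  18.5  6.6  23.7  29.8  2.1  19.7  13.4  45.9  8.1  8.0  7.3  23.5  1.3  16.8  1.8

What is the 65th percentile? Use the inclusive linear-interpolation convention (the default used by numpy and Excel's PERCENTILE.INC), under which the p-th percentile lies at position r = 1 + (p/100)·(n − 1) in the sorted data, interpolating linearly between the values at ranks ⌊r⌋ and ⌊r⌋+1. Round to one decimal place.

Sorted: 1.3, 1.8, 2.1, 6.6, 7.3, 8.0, 8.1, 8.2, 8.5, 13.4, 16.8, 18.5, 19.7, 21.1, 23.5, 23.7, 29.8, 33.0, 38.0, 41.4, 45.9.
n = 21.
r = 1 + (65/100)·(21 − 1) = 1 + 13 = 14.
r is an integer, so P65 is the value at rank 14: 21.1.

21.1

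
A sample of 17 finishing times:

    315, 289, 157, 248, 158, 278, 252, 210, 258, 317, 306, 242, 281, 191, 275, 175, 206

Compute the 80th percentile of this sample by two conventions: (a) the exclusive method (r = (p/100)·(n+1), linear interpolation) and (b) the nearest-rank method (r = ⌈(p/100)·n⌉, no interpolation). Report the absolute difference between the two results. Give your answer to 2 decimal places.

6.80

Sorted: 157, 158, 175, 191, 206, 210, 242, 248, 252, 258, 275, 278, 281, 289, 306, 315, 317.
n = 17.
(a) r = 14.4; between ranks 14 (289) and 15 (306): 295.8.
(b) the nearest-rank method: rank 14 → 289.
|295.8 − 289| = 6.8.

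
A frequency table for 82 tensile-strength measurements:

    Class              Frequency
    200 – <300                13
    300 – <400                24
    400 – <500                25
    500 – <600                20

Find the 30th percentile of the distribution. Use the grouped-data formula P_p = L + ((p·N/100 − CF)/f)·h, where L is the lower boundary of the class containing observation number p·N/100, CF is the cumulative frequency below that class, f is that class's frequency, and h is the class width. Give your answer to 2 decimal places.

348.33

N = 82; target position k = 30/100 · 82 = 24.6.
Cumulative frequencies: 13, 37, 62, 82.
Observation 24.6 falls in the class 300 – <400.
L = 300, CF = 13, f = 24, h = 100.
P30 = 300 + ((24.6 − 13)/24)·100 = 300 + 48.3333 = 348.333.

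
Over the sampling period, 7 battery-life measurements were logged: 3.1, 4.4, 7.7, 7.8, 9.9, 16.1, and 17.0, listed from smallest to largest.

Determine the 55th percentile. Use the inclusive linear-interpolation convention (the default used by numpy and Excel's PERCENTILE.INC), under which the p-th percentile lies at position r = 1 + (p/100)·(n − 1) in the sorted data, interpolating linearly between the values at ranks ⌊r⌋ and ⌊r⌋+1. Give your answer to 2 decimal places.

n = 7.
r = 1 + (55/100)·(7 − 1) = 1 + 3.3 = 4.3.
Rank 4 is 7.8 and rank 5 is 9.9.
Interpolate: 7.8 + 0.3·(9.9 − 7.8) = 7.8 + 0.3·2.1 = 8.43.

8.43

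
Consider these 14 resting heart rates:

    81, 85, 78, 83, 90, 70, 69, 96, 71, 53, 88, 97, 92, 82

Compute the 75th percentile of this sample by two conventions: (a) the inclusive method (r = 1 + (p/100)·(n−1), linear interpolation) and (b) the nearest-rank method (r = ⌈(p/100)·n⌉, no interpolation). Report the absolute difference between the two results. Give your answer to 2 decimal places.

Sorted: 53, 69, 70, 71, 78, 81, 82, 83, 85, 88, 90, 92, 96, 97.
n = 14.
(a) r = 10.75; between ranks 10 (88) and 11 (90): 89.5.
(b) the nearest-rank method: rank 11 → 90.
|89.5 − 90| = 0.5.

0.50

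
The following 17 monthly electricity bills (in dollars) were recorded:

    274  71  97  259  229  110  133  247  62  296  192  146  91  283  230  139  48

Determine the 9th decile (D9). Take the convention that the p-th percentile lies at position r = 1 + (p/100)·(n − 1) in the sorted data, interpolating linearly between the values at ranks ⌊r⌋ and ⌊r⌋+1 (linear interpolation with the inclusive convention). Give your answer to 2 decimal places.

277.60

Sorted: 48, 62, 71, 91, 97, 110, 133, 139, 146, 192, 229, 230, 247, 259, 274, 283, 296.
n = 17.
r = 1 + (90/100)·(17 − 1) = 1 + 14.4 = 15.4.
Rank 15 is 274 and rank 16 is 283.
Interpolate: 274 + 0.4·(283 − 274) = 274 + 0.4·9 = 277.6.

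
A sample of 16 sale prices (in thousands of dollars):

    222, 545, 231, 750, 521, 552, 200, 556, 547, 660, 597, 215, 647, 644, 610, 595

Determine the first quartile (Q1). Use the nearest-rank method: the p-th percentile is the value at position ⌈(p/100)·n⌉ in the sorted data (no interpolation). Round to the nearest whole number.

Sorted: 200, 215, 222, 231, 521, 545, 547, 552, 556, 595, 597, 610, 644, 647, 660, 750.
n = 16.
Position = ⌈25/100 · 16⌉ = ⌈4⌉ = 4.
The value at rank 4 is 231.

231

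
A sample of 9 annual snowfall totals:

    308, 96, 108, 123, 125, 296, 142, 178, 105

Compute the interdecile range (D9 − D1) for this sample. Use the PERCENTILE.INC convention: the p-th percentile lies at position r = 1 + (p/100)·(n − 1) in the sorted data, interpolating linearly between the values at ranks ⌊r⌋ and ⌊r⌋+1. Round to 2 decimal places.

Sorted: 96, 105, 108, 123, 125, 142, 178, 296, 308.
n = 9.
P10: r = 1.8; ranks 1–2 are 96, 105; interpolating gives 103.2.
P90: r = 8.2; ranks 8–9 are 296, 308; interpolating gives 298.4.
Difference: 298.4 − 103.2 = 195.2.

195.20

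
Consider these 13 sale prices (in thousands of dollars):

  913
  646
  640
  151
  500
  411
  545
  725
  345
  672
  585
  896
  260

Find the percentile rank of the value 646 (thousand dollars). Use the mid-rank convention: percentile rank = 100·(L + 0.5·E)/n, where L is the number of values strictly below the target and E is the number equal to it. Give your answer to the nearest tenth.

65.4

Sorted: 151, 260, 345, 411, 500, 545, 585, 640, 646, 672, 725, 896, 913.
Count below 646: L = 8; count equal: E = 1; n = 13.
Percentile rank = 100·(8 + 0.5·1)/13 = 100·8.5/13 = 65.38.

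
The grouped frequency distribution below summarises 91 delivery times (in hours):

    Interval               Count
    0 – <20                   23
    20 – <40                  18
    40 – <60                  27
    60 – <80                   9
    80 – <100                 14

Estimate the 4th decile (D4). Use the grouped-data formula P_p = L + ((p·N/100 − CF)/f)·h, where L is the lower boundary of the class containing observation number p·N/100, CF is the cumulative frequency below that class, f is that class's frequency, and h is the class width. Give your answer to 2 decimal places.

N = 91; target position k = 40/100 · 91 = 36.4.
Cumulative frequencies: 23, 41, 68, 77, 91.
Observation 36.4 falls in the class 20 – <40.
L = 20, CF = 23, f = 18, h = 20.
P40 = 20 + ((36.4 − 23)/18)·20 = 20 + 14.8889 = 34.8889.

34.89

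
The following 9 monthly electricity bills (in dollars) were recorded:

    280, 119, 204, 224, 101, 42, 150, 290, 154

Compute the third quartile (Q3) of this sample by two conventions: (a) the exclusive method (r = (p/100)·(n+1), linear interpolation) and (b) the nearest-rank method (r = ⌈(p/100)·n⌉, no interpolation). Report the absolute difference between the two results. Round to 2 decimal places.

Sorted: 42, 101, 119, 150, 154, 204, 224, 280, 290.
n = 9.
(a) r = 7.5; between ranks 7 (224) and 8 (280): 252.
(b) the nearest-rank method: rank 7 → 224.
|252 − 224| = 28.

28.00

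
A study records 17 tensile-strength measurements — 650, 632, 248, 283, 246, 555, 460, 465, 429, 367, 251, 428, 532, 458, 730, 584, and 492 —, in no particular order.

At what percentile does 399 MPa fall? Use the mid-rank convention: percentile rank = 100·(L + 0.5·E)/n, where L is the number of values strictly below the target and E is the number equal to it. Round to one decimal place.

29.4

Sorted: 246, 248, 251, 283, 367, 428, 429, 458, 460, 465, 492, 532, 555, 584, 632, 650, 730.
Count below 399: L = 5; count equal: E = 0; n = 17.
Percentile rank = 100·(5 + 0.5·0)/17 = 100·5/17 = 29.41.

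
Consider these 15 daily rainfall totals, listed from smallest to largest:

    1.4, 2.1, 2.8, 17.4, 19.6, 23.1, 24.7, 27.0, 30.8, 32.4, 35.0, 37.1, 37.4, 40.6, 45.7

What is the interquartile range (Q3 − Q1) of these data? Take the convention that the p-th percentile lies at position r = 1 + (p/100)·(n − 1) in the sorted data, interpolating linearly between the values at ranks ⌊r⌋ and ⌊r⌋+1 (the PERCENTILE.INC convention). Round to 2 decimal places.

n = 15.
P25: r = 4.5; ranks 4–5 are 17.4, 19.6; interpolating gives 18.5.
P75: r = 11.5; ranks 11–12 are 35.0, 37.1; interpolating gives 36.05.
Difference: 36.05 − 18.5 = 17.55.

17.55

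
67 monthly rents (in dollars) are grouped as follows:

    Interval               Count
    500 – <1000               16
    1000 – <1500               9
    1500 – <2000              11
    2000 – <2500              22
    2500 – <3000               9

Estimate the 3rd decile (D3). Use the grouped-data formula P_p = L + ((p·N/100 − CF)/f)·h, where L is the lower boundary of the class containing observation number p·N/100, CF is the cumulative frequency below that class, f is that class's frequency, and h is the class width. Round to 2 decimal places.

1227.78

N = 67; target position k = 30/100 · 67 = 20.1.
Cumulative frequencies: 16, 25, 36, 58, 67.
Observation 20.1 falls in the class 1000 – <1500.
L = 1000, CF = 16, f = 9, h = 500.
P30 = 1000 + ((20.1 − 16)/9)·500 = 1000 + 227.778 = 1227.78.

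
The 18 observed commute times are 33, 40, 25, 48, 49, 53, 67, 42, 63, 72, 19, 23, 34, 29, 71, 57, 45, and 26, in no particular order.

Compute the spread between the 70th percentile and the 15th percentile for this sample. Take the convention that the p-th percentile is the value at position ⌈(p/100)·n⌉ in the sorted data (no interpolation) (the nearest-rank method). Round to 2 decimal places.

Sorted: 19, 23, 25, 26, 29, 33, 34, 40, 42, 45, 48, 49, 53, 57, 63, 67, 71, 72.
n = 18.
P15: rank ⌈15/100·18⌉ = 3 → 25.
P70: rank ⌈70/100·18⌉ = 13 → 53.
Difference: 53 − 25 = 28.

28.00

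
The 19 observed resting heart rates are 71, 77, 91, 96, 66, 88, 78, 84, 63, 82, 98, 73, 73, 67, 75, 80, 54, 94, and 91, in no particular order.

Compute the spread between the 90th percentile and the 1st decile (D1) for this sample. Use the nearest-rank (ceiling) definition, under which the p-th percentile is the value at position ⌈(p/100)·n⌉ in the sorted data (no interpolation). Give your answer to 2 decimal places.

Sorted: 54, 63, 66, 67, 71, 73, 73, 75, 77, 78, 80, 82, 84, 88, 91, 91, 94, 96, 98.
n = 19.
P10: rank ⌈10/100·19⌉ = 2 → 63.
P90: rank ⌈90/100·19⌉ = 18 → 96.
Difference: 96 − 63 = 33.

33.00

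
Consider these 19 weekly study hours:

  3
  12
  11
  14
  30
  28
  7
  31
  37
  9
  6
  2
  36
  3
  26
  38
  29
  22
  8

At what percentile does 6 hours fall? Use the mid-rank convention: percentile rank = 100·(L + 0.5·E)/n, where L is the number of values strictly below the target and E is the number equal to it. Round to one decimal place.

18.4

Sorted: 2, 3, 3, 6, 7, 8, 9, 11, 12, 14, 22, 26, 28, 29, 30, 31, 36, 37, 38.
Count below 6: L = 3; count equal: E = 1; n = 19.
Percentile rank = 100·(3 + 0.5·1)/19 = 100·3.5/19 = 18.42.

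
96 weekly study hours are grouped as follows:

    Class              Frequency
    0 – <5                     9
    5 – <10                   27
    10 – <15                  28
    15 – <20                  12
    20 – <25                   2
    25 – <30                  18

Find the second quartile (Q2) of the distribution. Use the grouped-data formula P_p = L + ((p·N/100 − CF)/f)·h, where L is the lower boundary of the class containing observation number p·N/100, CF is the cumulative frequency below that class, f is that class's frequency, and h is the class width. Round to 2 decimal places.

12.14

N = 96; target position k = 50/100 · 96 = 48.
Cumulative frequencies: 9, 36, 64, 76, 78, 96.
Observation 48 falls in the class 10 – <15.
L = 10, CF = 36, f = 28, h = 5.
P50 = 10 + ((48 − 36)/28)·5 = 10 + 2.14286 = 12.1429.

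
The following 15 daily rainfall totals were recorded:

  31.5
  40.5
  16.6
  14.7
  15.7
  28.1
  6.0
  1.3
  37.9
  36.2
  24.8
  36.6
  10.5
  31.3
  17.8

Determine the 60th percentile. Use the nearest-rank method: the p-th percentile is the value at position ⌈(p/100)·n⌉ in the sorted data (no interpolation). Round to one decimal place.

Sorted: 1.3, 6.0, 10.5, 14.7, 15.7, 16.6, 17.8, 24.8, 28.1, 31.3, 31.5, 36.2, 36.6, 37.9, 40.5.
n = 15.
Position = ⌈60/100 · 15⌉ = ⌈9⌉ = 9.
The value at rank 9 is 28.1.

28.1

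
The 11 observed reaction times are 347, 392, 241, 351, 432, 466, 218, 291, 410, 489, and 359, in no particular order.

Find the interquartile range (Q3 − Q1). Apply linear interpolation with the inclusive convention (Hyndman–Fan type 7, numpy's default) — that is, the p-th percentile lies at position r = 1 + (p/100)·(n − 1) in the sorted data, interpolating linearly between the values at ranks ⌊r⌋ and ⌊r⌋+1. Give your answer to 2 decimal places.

102.00

Sorted: 218, 241, 291, 347, 351, 359, 392, 410, 432, 466, 489.
n = 11.
P25: r = 3.5; ranks 3–4 are 291, 347; interpolating gives 319.
P75: r = 8.5; ranks 8–9 are 410, 432; interpolating gives 421.
Difference: 421 − 319 = 102.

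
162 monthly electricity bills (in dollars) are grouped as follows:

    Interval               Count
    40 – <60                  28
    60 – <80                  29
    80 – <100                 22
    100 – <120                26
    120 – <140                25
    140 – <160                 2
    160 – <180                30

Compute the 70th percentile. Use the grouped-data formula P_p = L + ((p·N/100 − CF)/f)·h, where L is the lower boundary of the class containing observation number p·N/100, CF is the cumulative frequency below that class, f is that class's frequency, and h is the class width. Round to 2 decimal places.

126.72

N = 162; target position k = 70/100 · 162 = 113.4.
Cumulative frequencies: 28, 57, 79, 105, 130, 132, 162.
Observation 113.4 falls in the class 120 – <140.
L = 120, CF = 105, f = 25, h = 20.
P70 = 120 + ((113.4 − 105)/25)·20 = 120 + 6.72 = 126.72.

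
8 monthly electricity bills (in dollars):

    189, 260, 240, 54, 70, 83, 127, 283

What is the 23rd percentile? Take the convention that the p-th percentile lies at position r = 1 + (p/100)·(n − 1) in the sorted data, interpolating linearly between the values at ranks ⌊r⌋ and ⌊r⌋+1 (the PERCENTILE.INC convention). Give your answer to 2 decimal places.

77.93

Sorted: 54, 70, 83, 127, 189, 240, 260, 283.
n = 8.
r = 1 + (23/100)·(8 − 1) = 1 + 1.61 = 2.61.
Rank 2 is 70 and rank 3 is 83.
Interpolate: 70 + 0.61·(83 − 70) = 70 + 0.61·13 = 77.93.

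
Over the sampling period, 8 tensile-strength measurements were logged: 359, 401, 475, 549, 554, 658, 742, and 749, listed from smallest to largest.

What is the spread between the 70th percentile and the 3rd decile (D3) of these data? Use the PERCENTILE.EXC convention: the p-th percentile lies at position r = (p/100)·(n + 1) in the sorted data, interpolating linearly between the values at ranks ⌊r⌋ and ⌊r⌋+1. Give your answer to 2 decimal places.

230.40

n = 8.
P30: r = 2.7; ranks 2–3 are 401, 475; interpolating gives 452.8.
P70: r = 6.3; ranks 6–7 are 658, 742; interpolating gives 683.2.
Difference: 683.2 − 452.8 = 230.4.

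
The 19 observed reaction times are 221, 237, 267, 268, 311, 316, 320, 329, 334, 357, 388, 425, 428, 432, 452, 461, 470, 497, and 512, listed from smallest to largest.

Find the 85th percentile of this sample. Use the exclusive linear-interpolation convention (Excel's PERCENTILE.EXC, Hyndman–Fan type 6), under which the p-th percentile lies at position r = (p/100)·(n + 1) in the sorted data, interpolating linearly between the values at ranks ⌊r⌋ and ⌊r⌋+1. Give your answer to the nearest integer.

470

n = 19.
r = (85/100)·(19 + 1) = 17.
r is an integer, so P85 is the value at rank 17: 470.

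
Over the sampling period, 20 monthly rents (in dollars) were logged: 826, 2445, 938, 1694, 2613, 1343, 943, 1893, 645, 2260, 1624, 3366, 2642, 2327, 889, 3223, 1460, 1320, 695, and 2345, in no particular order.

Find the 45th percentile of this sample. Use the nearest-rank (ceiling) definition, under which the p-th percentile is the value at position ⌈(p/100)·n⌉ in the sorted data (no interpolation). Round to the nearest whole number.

1460

Sorted: 645, 695, 826, 889, 938, 943, 1320, 1343, 1460, 1624, 1694, 1893, 2260, 2327, 2345, 2445, 2613, 2642, 3223, 3366.
n = 20.
Position = ⌈45/100 · 20⌉ = ⌈9⌉ = 9.
The value at rank 9 is 1460.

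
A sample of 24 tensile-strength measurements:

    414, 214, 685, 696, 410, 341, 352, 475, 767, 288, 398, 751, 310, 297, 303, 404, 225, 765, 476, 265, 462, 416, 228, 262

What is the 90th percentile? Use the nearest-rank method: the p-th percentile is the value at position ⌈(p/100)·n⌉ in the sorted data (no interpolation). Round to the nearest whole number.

Sorted: 214, 225, 228, 262, 265, 288, 297, 303, 310, 341, 352, 398, 404, 410, 414, 416, 462, 475, 476, 685, 696, 751, 765, 767.
n = 24.
Position = ⌈90/100 · 24⌉ = ⌈21.6⌉ = 22.
The value at rank 22 is 751.

751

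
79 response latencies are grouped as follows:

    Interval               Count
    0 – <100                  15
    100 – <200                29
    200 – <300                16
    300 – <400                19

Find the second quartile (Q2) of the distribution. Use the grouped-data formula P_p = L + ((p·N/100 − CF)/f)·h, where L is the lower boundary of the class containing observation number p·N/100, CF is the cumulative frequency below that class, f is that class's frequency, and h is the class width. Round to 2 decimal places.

184.48

N = 79; target position k = 50/100 · 79 = 39.5.
Cumulative frequencies: 15, 44, 60, 79.
Observation 39.5 falls in the class 100 – <200.
L = 100, CF = 15, f = 29, h = 100.
P50 = 100 + ((39.5 − 15)/29)·100 = 100 + 84.4828 = 184.483.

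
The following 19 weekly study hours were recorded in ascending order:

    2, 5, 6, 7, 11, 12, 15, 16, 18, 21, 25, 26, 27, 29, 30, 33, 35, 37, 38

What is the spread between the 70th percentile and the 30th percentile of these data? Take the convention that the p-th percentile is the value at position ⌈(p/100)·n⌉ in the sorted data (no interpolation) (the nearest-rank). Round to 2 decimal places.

17.00

n = 19.
P30: rank ⌈30/100·19⌉ = 6 → 12.
P70: rank ⌈70/100·19⌉ = 14 → 29.
Difference: 29 − 12 = 17.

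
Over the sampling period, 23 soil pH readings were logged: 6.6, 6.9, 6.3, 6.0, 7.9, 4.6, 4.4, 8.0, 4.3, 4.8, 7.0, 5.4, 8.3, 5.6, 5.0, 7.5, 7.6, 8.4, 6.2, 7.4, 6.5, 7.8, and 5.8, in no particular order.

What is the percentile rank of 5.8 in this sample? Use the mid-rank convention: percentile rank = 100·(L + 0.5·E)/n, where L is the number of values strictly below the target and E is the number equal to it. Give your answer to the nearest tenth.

Sorted: 4.3, 4.4, 4.6, 4.8, 5.0, 5.4, 5.6, 5.8, 6.0, 6.2, 6.3, 6.5, 6.6, 6.9, 7.0, 7.4, 7.5, 7.6, 7.8, 7.9, 8.0, 8.3, 8.4.
Count below 5.8: L = 7; count equal: E = 1; n = 23.
Percentile rank = 100·(7 + 0.5·1)/23 = 100·7.5/23 = 32.61.

32.6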